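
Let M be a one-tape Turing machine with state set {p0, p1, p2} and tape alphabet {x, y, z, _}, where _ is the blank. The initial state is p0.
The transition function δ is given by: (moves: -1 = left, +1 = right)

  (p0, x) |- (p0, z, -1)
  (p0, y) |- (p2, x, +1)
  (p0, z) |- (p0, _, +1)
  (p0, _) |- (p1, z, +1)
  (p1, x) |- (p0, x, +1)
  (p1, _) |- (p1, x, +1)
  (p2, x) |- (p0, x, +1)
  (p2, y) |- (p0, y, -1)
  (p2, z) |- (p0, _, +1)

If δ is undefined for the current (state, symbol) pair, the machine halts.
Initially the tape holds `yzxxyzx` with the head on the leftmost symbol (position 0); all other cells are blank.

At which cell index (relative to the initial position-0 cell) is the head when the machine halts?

state=p0 head=0 tape=[y]zxxyzx   (p0,y)→(p2,x,+1)
state=p2 head=1 tape=x[z]xxyzx   (p2,z)→(p0,_,+1)
state=p0 head=2 tape=x_[x]xyzx   (p0,x)→(p0,z,-1)
state=p0 head=1 tape=x[_]zxyzx   (p0,_)→(p1,z,+1)
state=p1 head=2 tape=xz[z]xyzx
At halt the head is at cell 2.

2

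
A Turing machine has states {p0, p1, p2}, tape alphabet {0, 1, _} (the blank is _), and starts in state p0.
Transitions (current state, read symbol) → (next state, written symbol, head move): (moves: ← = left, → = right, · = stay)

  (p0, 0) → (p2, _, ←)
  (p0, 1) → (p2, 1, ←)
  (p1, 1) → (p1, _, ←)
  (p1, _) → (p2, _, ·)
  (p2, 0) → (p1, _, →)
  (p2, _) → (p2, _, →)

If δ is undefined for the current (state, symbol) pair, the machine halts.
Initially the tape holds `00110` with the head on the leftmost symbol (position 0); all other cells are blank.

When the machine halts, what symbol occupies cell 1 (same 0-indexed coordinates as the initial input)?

p0 | _[0]0110   read 0 → write _, move ←, go to p2
p2 | [_]_0110   read _ → write _, move →, go to p2
p2 | _[_]0110   read _ → write _, move →, go to p2
p2 | __[0]110   read 0 → write _, move →, go to p1
p1 | ___[1]10   read 1 → write _, move ←, go to p1
p1 | __[_]_10   read _ → write _, move ·, go to p2
p2 | __[_]_10   read _ → write _, move →, go to p2
p2 | ___[_]10   read _ → write _, move →, go to p2
p2 | ____[1]0
Cell 1 holds _ when M halts.

_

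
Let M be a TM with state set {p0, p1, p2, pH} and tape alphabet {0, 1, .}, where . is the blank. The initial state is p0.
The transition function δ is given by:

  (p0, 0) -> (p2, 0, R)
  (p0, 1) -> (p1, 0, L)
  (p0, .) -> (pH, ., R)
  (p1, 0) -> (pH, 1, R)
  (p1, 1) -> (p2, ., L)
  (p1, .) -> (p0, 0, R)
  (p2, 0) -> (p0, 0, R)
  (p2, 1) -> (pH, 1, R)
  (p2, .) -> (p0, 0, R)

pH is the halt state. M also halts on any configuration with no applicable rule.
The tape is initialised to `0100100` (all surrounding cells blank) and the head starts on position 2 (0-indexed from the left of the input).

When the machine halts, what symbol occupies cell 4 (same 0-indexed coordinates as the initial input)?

0

p0 | 01[0]0100   read 0 → write 0, move R, go to p2
p2 | 010[0]100   read 0 → write 0, move R, go to p0
p0 | 0100[1]00   read 1 → write 0, move L, go to p1
p1 | 010[0]000   read 0 → write 1, move R, go to pH
pH | 0101[0]00
Cell 4 holds 0 when M halts.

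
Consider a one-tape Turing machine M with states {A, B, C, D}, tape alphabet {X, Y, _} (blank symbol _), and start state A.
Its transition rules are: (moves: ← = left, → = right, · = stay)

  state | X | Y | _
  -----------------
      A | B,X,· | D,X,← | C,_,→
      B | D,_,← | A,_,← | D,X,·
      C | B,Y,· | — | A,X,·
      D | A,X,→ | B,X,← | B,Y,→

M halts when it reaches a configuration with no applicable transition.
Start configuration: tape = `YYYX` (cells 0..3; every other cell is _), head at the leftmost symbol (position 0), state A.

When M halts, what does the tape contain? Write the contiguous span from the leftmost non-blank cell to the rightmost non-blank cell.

XYX_YX

A | __[Y]YYX   read Y → write X, move ←, go to D
D | _[_]XYYX   read _ → write Y, move →, go to B
B | _Y[X]YYX   read X → write _, move ←, go to D
D | _[Y]_YYX   read Y → write X, move ←, go to B
B | [_]X_YYX   read _ → write X, move ·, go to D
D | [X]X_YYX   read X → write X, move →, go to A
A | X[X]_YYX   read X → write X, move ·, go to B
B | X[X]_YYX   read X → write _, move ←, go to D
D | [X]__YYX   read X → write X, move →, go to A
A | X[_]_YYX   read _ → write _, move →, go to C
C | X_[_]YYX   read _ → write X, move ·, go to A
A | X_[X]YYX   read X → write X, move ·, go to B
B | X_[X]YYX   read X → write _, move ←, go to D
D | X[_]_YYX   read _ → write Y, move →, go to B
B | XY[_]YYX   read _ → write X, move ·, go to D
D | XY[X]YYX   read X → write X, move →, go to A
A | XYX[Y]YX   read Y → write X, move ←, go to D
D | XY[X]XYX   read X → write X, move →, go to A
A | XYX[X]YX   read X → write X, move ·, go to B
B | XYX[X]YX   read X → write _, move ←, go to D
D | XY[X]_YX   read X → write X, move →, go to A
A | XYX[_]YX   read _ → write _, move →, go to C
C | XYX_[Y]X
The non-blank tape span at halt is XYX_YX.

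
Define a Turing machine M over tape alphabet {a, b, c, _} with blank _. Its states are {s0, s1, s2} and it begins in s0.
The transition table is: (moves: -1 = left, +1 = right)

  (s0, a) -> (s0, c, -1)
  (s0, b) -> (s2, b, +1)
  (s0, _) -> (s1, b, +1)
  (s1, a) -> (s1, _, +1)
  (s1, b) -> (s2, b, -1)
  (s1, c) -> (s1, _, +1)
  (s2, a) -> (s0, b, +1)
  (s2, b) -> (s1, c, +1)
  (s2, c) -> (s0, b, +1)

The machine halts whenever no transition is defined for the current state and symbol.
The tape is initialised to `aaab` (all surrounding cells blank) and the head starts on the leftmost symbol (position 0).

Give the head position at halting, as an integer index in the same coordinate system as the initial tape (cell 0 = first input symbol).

s0 | _[a]aab   read a → write c, move -1, go to s0
s0 | [_]caab   read _ → write b, move +1, go to s1
s1 | b[c]aab   read c → write _, move +1, go to s1
s1 | b_[a]ab   read a → write _, move +1, go to s1
s1 | b__[a]b   read a → write _, move +1, go to s1
s1 | b___[b]   read b → write b, move -1, go to s2
s2 | b__[_]b
At halt the head is at cell 2.

2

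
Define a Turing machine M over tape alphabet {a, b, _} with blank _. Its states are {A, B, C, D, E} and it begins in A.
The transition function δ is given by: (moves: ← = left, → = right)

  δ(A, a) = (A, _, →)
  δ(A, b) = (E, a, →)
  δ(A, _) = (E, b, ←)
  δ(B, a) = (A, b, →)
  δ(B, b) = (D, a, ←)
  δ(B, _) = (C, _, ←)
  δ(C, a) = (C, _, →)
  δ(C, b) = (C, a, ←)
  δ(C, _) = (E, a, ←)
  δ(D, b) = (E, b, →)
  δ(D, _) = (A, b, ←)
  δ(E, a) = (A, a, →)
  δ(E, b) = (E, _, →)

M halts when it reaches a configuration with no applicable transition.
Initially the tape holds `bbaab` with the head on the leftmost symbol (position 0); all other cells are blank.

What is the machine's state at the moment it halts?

E

A | [b]baab_   read b → write a, move →, go to E
E | a[b]aab_   read b → write _, move →, go to E
E | a_[a]ab_   read a → write a, move →, go to A
A | a_a[a]b_   read a → write _, move →, go to A
A | a_a_[b]_   read b → write a, move →, go to E
E | a_a_a[_]
No transition is defined for (E, _); M halts in state E.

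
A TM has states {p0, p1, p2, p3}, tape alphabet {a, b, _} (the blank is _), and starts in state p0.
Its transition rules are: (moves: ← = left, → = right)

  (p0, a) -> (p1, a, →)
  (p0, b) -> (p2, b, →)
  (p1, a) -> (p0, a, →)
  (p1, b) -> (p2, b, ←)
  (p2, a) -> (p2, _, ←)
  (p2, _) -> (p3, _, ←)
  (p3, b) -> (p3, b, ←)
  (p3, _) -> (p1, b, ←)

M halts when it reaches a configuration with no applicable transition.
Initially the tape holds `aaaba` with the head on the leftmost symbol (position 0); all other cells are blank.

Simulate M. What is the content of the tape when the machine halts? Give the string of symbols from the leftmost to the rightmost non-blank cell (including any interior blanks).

b____ba

p0 | ___[a]aaba   read a → write a, move →, go to p1
p1 | ___a[a]aba   read a → write a, move →, go to p0
p0 | ___aa[a]ba   read a → write a, move →, go to p1
p1 | ___aaa[b]a   read b → write b, move ←, go to p2
p2 | ___aa[a]ba   read a → write _, move ←, go to p2
p2 | ___a[a]_ba   read a → write _, move ←, go to p2
p2 | ___[a]__ba   read a → write _, move ←, go to p2
p2 | __[_]___ba   read _ → write _, move ←, go to p3
p3 | _[_]____ba   read _ → write b, move ←, go to p1
p1 | [_]b____ba
The non-blank tape span at halt is b____ba.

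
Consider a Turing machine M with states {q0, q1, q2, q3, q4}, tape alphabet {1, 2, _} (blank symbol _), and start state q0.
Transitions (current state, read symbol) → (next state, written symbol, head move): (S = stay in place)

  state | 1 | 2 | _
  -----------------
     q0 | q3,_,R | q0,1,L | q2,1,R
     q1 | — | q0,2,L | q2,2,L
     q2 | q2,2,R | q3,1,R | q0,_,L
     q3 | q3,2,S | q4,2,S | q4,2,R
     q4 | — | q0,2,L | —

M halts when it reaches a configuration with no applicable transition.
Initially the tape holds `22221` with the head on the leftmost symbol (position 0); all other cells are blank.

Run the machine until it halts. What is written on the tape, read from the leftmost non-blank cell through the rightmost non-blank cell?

1211112

q0 | _[2]2221__   read 2 → write 1, move L, go to q0
q0 | [_]12221__   read _ → write 1, move R, go to q2
q2 | 1[1]2221__   read 1 → write 2, move R, go to q2
q2 | 12[2]221__   read 2 → write 1, move R, go to q3
q3 | 121[2]21__   read 2 → write 2, move S, go to q4
q4 | 121[2]21__   read 2 → write 2, move L, go to q0
q0 | 12[1]221__   read 1 → write _, move R, go to q3
q3 | 12_[2]21__   read 2 → write 2, move S, go to q4
q4 | 12_[2]21__   read 2 → write 2, move L, go to q0
q0 | 12[_]221__   read _ → write 1, move R, go to q2
q2 | 121[2]21__   read 2 → write 1, move R, go to q3
q3 | 1211[2]1__   read 2 → write 2, move S, go to q4
q4 | 1211[2]1__   read 2 → write 2, move L, go to q0
q0 | 121[1]21__   read 1 → write _, move R, go to q3
q3 | 121_[2]1__   read 2 → write 2, move S, go to q4
q4 | 121_[2]1__   read 2 → write 2, move L, go to q0
q0 | 121[_]21__   read _ → write 1, move R, go to q2
q2 | 1211[2]1__   read 2 → write 1, move R, go to q3
q3 | 12111[1]__   read 1 → write 2, move S, go to q3
q3 | 12111[2]__   read 2 → write 2, move S, go to q4
q4 | 12111[2]__   read 2 → write 2, move L, go to q0
q0 | 1211[1]2__   read 1 → write _, move R, go to q3
q3 | 1211_[2]__   read 2 → write 2, move S, go to q4
q4 | 1211_[2]__   read 2 → write 2, move L, go to q0
q0 | 1211[_]2__   read _ → write 1, move R, go to q2
q2 | 12111[2]__   read 2 → write 1, move R, go to q3
q3 | 121111[_]_   read _ → write 2, move R, go to q4
q4 | 1211112[_]
The non-blank tape span at halt is 1211112.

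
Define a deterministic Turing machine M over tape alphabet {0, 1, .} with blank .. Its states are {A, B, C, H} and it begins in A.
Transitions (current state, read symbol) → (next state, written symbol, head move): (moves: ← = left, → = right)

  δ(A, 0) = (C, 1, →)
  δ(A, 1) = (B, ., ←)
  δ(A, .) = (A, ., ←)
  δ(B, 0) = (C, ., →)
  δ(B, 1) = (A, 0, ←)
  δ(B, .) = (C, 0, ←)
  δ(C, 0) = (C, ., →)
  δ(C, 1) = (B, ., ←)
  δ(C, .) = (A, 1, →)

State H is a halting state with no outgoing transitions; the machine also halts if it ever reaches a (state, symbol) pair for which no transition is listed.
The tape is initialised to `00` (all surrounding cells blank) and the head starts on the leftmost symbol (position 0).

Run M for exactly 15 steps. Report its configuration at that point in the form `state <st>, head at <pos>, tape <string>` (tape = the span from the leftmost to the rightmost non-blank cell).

A | ..[0]0..   read 0 → write 1, move →, go to C
C | ..1[0]..   read 0 → write ., move →, go to C
C | ..1.[.].   read . → write 1, move →, go to A
A | ..1.1[.]   read . → write ., move ←, go to A
A | ..1.[1].   read 1 → write ., move ←, go to B
B | ..1[.]..   read . → write 0, move ←, go to C
C | ..[1]0..   read 1 → write ., move ←, go to B
B | .[.].0..   read . → write 0, move ←, go to C
C | [.]0.0..   read . → write 1, move →, go to A
A | 1[0].0..   read 0 → write 1, move →, go to C
C | 11[.]0..   read . → write 1, move →, go to A
A | 111[0]..   read 0 → write 1, move →, go to C
C | 1111[.].   read . → write 1, move →, go to A
A | 11111[.]   read . → write ., move ←, go to A
A | 1111[1].   read 1 → write ., move ←, go to B
B | 111[1]..
After 15 steps: state B, head at 1, tape 1111.

state B, head at 1, tape 1111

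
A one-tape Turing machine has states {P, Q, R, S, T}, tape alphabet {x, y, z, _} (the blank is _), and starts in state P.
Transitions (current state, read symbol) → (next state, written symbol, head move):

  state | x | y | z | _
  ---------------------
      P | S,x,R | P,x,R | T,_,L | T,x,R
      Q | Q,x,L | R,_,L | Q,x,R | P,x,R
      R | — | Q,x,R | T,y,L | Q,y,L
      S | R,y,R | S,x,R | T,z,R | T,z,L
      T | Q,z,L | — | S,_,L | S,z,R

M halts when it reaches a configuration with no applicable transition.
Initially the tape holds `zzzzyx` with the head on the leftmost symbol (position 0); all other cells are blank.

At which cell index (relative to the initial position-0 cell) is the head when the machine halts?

4

state=P head=0 tape=___[z]zzzyx_   (P,z)→(T,_,L)
state=T head=-1 tape=__[_]_zzzyx_   (T,_)→(S,z,R)
state=S head=0 tape=__z[_]zzzyx_   (S,_)→(T,z,L)
state=T head=-1 tape=__[z]zzzzyx_   (T,z)→(S,_,L)
state=S head=-2 tape=_[_]_zzzzyx_   (S,_)→(T,z,L)
state=T head=-3 tape=[_]z_zzzzyx_   (T,_)→(S,z,R)
state=S head=-2 tape=z[z]_zzzzyx_   (S,z)→(T,z,R)
state=T head=-1 tape=zz[_]zzzzyx_   (T,_)→(S,z,R)
state=S head=0 tape=zzz[z]zzzyx_   (S,z)→(T,z,R)
state=T head=1 tape=zzzz[z]zzyx_   (T,z)→(S,_,L)
state=S head=0 tape=zzz[z]_zzyx_   (S,z)→(T,z,R)
state=T head=1 tape=zzzz[_]zzyx_   (T,_)→(S,z,R)
state=S head=2 tape=zzzzz[z]zyx_   (S,z)→(T,z,R)
state=T head=3 tape=zzzzzz[z]yx_   (T,z)→(S,_,L)
state=S head=2 tape=zzzzz[z]_yx_   (S,z)→(T,z,R)
state=T head=3 tape=zzzzzz[_]yx_   (T,_)→(S,z,R)
state=S head=4 tape=zzzzzzz[y]x_   (S,y)→(S,x,R)
state=S head=5 tape=zzzzzzzx[x]_   (S,x)→(R,y,R)
state=R head=6 tape=zzzzzzzxy[_]   (R,_)→(Q,y,L)
state=Q head=5 tape=zzzzzzzx[y]y   (Q,y)→(R,_,L)
state=R head=4 tape=zzzzzzz[x]_y
At halt the head is at cell 4.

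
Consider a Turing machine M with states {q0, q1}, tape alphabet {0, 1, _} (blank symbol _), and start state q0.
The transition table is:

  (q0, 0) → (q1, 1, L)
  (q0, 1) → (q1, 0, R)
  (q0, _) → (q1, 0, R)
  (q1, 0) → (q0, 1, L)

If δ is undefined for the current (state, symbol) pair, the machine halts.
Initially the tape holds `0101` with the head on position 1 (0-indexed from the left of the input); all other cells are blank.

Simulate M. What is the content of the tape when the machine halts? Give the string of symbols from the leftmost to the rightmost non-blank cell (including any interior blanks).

state=q0 head=1 tape=_0[1]01   (q0,1)→(q1,0,R)
state=q1 head=2 tape=_00[0]1   (q1,0)→(q0,1,L)
state=q0 head=1 tape=_0[0]11   (q0,0)→(q1,1,L)
state=q1 head=0 tape=_[0]111   (q1,0)→(q0,1,L)
state=q0 head=-1 tape=[_]1111   (q0,_)→(q1,0,R)
state=q1 head=0 tape=0[1]111
The non-blank tape span at halt is 01111.

01111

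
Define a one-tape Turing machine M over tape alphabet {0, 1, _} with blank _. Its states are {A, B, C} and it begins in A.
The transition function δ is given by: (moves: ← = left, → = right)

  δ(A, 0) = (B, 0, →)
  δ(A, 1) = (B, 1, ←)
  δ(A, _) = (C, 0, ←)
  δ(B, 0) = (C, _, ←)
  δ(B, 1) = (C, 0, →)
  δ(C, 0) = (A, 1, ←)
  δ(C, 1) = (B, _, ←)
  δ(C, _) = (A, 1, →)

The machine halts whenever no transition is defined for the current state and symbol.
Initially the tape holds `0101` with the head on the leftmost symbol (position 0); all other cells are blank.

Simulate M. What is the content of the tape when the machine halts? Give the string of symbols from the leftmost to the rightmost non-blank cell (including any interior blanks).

A | ___[0]101   read 0 → write 0, move →, go to B
B | ___0[1]01   read 1 → write 0, move →, go to C
C | ___00[0]1   read 0 → write 1, move ←, go to A
A | ___0[0]11   read 0 → write 0, move →, go to B
B | ___00[1]1   read 1 → write 0, move →, go to C
C | ___000[1]   read 1 → write _, move ←, go to B
B | ___00[0]_   read 0 → write _, move ←, go to C
C | ___0[0]__   read 0 → write 1, move ←, go to A
A | ___[0]1__   read 0 → write 0, move →, go to B
B | ___0[1]__   read 1 → write 0, move →, go to C
C | ___00[_]_   read _ → write 1, move →, go to A
A | ___001[_]   read _ → write 0, move ←, go to C
C | ___00[1]0   read 1 → write _, move ←, go to B
B | ___0[0]_0   read 0 → write _, move ←, go to C
C | ___[0]__0   read 0 → write 1, move ←, go to A
A | __[_]1__0   read _ → write 0, move ←, go to C
C | _[_]01__0   read _ → write 1, move →, go to A
A | _1[0]1__0   read 0 → write 0, move →, go to B
B | _10[1]__0   read 1 → write 0, move →, go to C
C | _100[_]_0   read _ → write 1, move →, go to A
A | _1001[_]0   read _ → write 0, move ←, go to C
C | _100[1]00   read 1 → write _, move ←, go to B
B | _10[0]_00   read 0 → write _, move ←, go to C
C | _1[0]__00   read 0 → write 1, move ←, go to A
A | _[1]1__00   read 1 → write 1, move ←, go to B
B | [_]11__00
The non-blank tape span at halt is 11__00.

11__00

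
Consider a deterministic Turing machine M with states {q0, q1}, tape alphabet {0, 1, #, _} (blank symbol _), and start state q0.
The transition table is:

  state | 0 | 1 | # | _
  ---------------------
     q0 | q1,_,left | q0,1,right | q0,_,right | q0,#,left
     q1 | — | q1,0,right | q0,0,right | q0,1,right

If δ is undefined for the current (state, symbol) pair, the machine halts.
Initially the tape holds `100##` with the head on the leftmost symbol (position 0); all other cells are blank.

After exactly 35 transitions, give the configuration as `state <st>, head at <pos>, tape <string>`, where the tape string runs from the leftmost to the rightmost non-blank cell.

state q0, head at 7, tape 001____#

state=q0 head=0 tape=[1]00##___   (q0,1)→(q0,1,right)
state=q0 head=1 tape=1[0]0##___   (q0,0)→(q1,_,left)
state=q1 head=0 tape=[1]_0##___   (q1,1)→(q1,0,right)
state=q1 head=1 tape=0[_]0##___   (q1,_)→(q0,1,right)
state=q0 head=2 tape=01[0]##___   (q0,0)→(q1,_,left)
state=q1 head=1 tape=0[1]_##___   (q1,1)→(q1,0,right)
state=q1 head=2 tape=00[_]##___   (q1,_)→(q0,1,right)
state=q0 head=3 tape=001[#]#___   (q0,#)→(q0,_,right)
state=q0 head=4 tape=001_[#]___   (q0,#)→(q0,_,right)
state=q0 head=5 tape=001__[_]__   (q0,_)→(q0,#,left)
state=q0 head=4 tape=001_[_]#__   (q0,_)→(q0,#,left)
state=q0 head=3 tape=001[_]##__   (q0,_)→(q0,#,left)
state=q0 head=2 tape=00[1]###__   (q0,1)→(q0,1,right)
state=q0 head=3 tape=001[#]##__   (q0,#)→(q0,_,right)
state=q0 head=4 tape=001_[#]#__   (q0,#)→(q0,_,right)
state=q0 head=5 tape=001__[#]__   (q0,#)→(q0,_,right)
state=q0 head=6 tape=001___[_]_   (q0,_)→(q0,#,left)
state=q0 head=5 tape=001__[_]#_   (q0,_)→(q0,#,left)
state=q0 head=4 tape=001_[_]##_   (q0,_)→(q0,#,left)
state=q0 head=3 tape=001[_]###_   (q0,_)→(q0,#,left)
state=q0 head=2 tape=00[1]####_   (q0,1)→(q0,1,right)
state=q0 head=3 tape=001[#]###_   (q0,#)→(q0,_,right)
state=q0 head=4 tape=001_[#]##_   (q0,#)→(q0,_,right)
state=q0 head=5 tape=001__[#]#_   (q0,#)→(q0,_,right)
state=q0 head=6 tape=001___[#]_   (q0,#)→(q0,_,right)
state=q0 head=7 tape=001____[_]   (q0,_)→(q0,#,left)
state=q0 head=6 tape=001___[_]#   (q0,_)→(q0,#,left)
state=q0 head=5 tape=001__[_]##   (q0,_)→(q0,#,left)
state=q0 head=4 tape=001_[_]###   (q0,_)→(q0,#,left)
state=q0 head=3 tape=001[_]####   (q0,_)→(q0,#,left)
state=q0 head=2 tape=00[1]#####   (q0,1)→(q0,1,right)
state=q0 head=3 tape=001[#]####   (q0,#)→(q0,_,right)
state=q0 head=4 tape=001_[#]###   (q0,#)→(q0,_,right)
state=q0 head=5 tape=001__[#]##   (q0,#)→(q0,_,right)
state=q0 head=6 tape=001___[#]#   (q0,#)→(q0,_,right)
state=q0 head=7 tape=001____[#]
After 35 steps: state q0, head at 7, tape 001____#.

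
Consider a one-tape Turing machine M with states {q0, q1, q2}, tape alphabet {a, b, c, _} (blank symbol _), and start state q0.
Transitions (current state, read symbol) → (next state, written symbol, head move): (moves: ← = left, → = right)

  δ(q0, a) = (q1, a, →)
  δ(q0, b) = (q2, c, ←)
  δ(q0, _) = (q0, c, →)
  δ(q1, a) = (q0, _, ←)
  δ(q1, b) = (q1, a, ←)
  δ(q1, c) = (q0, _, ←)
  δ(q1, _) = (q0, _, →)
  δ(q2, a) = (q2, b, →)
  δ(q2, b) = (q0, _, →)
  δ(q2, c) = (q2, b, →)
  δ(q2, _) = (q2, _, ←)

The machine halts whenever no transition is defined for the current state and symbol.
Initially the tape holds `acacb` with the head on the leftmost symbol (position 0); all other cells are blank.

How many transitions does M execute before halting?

14

state=q0 head=0 tape=[a]cacb   (q0,a)→(q1,a,→)
state=q1 head=1 tape=a[c]acb   (q1,c)→(q0,_,←)
state=q0 head=0 tape=[a]_acb   (q0,a)→(q1,a,→)
state=q1 head=1 tape=a[_]acb   (q1,_)→(q0,_,→)
state=q0 head=2 tape=a_[a]cb   (q0,a)→(q1,a,→)
state=q1 head=3 tape=a_a[c]b   (q1,c)→(q0,_,←)
state=q0 head=2 tape=a_[a]_b   (q0,a)→(q1,a,→)
state=q1 head=3 tape=a_a[_]b   (q1,_)→(q0,_,→)
state=q0 head=4 tape=a_a_[b]   (q0,b)→(q2,c,←)
state=q2 head=3 tape=a_a[_]c   (q2,_)→(q2,_,←)
state=q2 head=2 tape=a_[a]_c   (q2,a)→(q2,b,→)
state=q2 head=3 tape=a_b[_]c   (q2,_)→(q2,_,←)
state=q2 head=2 tape=a_[b]_c   (q2,b)→(q0,_,→)
state=q0 head=3 tape=a__[_]c   (q0,_)→(q0,c,→)
state=q0 head=4 tape=a__c[c]
M halts after 14 transitions.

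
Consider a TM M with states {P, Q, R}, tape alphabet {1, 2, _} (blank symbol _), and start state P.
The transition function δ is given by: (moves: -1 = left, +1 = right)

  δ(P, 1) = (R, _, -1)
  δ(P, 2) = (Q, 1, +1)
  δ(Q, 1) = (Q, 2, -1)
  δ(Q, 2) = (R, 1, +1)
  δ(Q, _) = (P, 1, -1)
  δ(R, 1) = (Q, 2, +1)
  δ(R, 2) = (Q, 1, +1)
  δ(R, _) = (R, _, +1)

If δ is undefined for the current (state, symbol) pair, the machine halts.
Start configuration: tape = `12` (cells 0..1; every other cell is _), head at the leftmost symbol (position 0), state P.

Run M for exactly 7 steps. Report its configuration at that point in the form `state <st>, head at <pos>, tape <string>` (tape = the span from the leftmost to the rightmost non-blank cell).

P | _[1]2_   read 1 → write _, move -1, go to R
R | [_]_2_   read _ → write _, move +1, go to R
R | _[_]2_   read _ → write _, move +1, go to R
R | __[2]_   read 2 → write 1, move +1, go to Q
Q | __1[_]   read _ → write 1, move -1, go to P
P | __[1]1   read 1 → write _, move -1, go to R
R | _[_]_1   read _ → write _, move +1, go to R
R | __[_]1
After 7 steps: state R, head at 1, tape 1.

state R, head at 1, tape 1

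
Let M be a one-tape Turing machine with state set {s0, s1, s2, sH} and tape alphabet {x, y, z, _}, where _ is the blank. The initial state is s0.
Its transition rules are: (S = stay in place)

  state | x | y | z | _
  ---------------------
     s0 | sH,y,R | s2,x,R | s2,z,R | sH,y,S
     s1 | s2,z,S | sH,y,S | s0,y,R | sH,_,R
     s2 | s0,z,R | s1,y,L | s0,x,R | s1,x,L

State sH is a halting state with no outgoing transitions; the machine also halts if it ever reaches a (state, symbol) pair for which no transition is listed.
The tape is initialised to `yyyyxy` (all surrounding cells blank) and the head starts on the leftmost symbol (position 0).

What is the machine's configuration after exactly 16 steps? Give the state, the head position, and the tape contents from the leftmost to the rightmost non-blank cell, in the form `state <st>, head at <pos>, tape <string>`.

state=s0 head=0 tape=[y]yyyxy_   (s0,y)→(s2,x,R)
state=s2 head=1 tape=x[y]yyxy_   (s2,y)→(s1,y,L)
state=s1 head=0 tape=[x]yyyxy_   (s1,x)→(s2,z,S)
state=s2 head=0 tape=[z]yyyxy_   (s2,z)→(s0,x,R)
state=s0 head=1 tape=x[y]yyxy_   (s0,y)→(s2,x,R)
state=s2 head=2 tape=xx[y]yxy_   (s2,y)→(s1,y,L)
state=s1 head=1 tape=x[x]yyxy_   (s1,x)→(s2,z,S)
state=s2 head=1 tape=x[z]yyxy_   (s2,z)→(s0,x,R)
state=s0 head=2 tape=xx[y]yxy_   (s0,y)→(s2,x,R)
state=s2 head=3 tape=xxx[y]xy_   (s2,y)→(s1,y,L)
state=s1 head=2 tape=xx[x]yxy_   (s1,x)→(s2,z,S)
state=s2 head=2 tape=xx[z]yxy_   (s2,z)→(s0,x,R)
state=s0 head=3 tape=xxx[y]xy_   (s0,y)→(s2,x,R)
state=s2 head=4 tape=xxxx[x]y_   (s2,x)→(s0,z,R)
state=s0 head=5 tape=xxxxz[y]_   (s0,y)→(s2,x,R)
state=s2 head=6 tape=xxxxzx[_]   (s2,_)→(s1,x,L)
state=s1 head=5 tape=xxxxz[x]x
After 16 steps: state s1, head at 5, tape xxxxzxx.

state s1, head at 5, tape xxxxzxx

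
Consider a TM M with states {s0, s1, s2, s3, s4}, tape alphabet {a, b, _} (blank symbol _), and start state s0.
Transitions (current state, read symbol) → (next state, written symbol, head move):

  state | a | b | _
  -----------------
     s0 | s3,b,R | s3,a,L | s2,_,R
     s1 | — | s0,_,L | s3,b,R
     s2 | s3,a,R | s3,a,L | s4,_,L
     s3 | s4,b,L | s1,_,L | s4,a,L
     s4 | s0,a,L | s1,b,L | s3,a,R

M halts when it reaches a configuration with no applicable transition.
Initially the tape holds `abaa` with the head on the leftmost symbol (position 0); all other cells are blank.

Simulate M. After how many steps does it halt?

15

state=s0 head=0 tape=__[a]baa   (s0,a)→(s3,b,R)
state=s3 head=1 tape=__b[b]aa   (s3,b)→(s1,_,L)
state=s1 head=0 tape=__[b]_aa   (s1,b)→(s0,_,L)
state=s0 head=-1 tape=_[_]__aa   (s0,_)→(s2,_,R)
state=s2 head=0 tape=__[_]_aa   (s2,_)→(s4,_,L)
state=s4 head=-1 tape=_[_]__aa   (s4,_)→(s3,a,R)
state=s3 head=0 tape=_a[_]_aa   (s3,_)→(s4,a,L)
state=s4 head=-1 tape=_[a]a_aa   (s4,a)→(s0,a,L)
state=s0 head=-2 tape=[_]aa_aa   (s0,_)→(s2,_,R)
state=s2 head=-1 tape=_[a]a_aa   (s2,a)→(s3,a,R)
state=s3 head=0 tape=_a[a]_aa   (s3,a)→(s4,b,L)
state=s4 head=-1 tape=_[a]b_aa   (s4,a)→(s0,a,L)
state=s0 head=-2 tape=[_]ab_aa   (s0,_)→(s2,_,R)
state=s2 head=-1 tape=_[a]b_aa   (s2,a)→(s3,a,R)
state=s3 head=0 tape=_a[b]_aa   (s3,b)→(s1,_,L)
state=s1 head=-1 tape=_[a]__aa
M halts after 15 transitions.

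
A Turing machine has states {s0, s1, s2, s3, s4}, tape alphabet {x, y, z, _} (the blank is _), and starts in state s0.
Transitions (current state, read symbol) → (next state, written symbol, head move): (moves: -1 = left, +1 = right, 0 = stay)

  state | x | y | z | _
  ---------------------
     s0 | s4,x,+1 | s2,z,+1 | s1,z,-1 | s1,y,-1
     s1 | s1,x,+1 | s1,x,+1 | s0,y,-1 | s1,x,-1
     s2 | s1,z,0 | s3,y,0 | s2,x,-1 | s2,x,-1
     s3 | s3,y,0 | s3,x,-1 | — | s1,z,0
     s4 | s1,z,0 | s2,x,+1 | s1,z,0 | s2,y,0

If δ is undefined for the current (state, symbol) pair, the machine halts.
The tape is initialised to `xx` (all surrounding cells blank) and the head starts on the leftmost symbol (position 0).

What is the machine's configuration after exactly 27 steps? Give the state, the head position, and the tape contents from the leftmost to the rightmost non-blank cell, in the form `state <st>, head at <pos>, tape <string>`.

state s4, head at 3, tape xxxyx

s0 | [x]x___   read x → write x, move +1, go to s4
s4 | x[x]___   read x → write z, move 0, go to s1
s1 | x[z]___   read z → write y, move -1, go to s0
s0 | [x]y___   read x → write x, move +1, go to s4
s4 | x[y]___   read y → write x, move +1, go to s2
s2 | xx[_]__   read _ → write x, move -1, go to s2
s2 | x[x]x__   read x → write z, move 0, go to s1
s1 | x[z]x__   read z → write y, move -1, go to s0
s0 | [x]yx__   read x → write x, move +1, go to s4
s4 | x[y]x__   read y → write x, move +1, go to s2
s2 | xx[x]__   read x → write z, move 0, go to s1
s1 | xx[z]__   read z → write y, move -1, go to s0
s0 | x[x]y__   read x → write x, move +1, go to s4
s4 | xx[y]__   read y → write x, move +1, go to s2
s2 | xxx[_]_   read _ → write x, move -1, go to s2
s2 | xx[x]x_   read x → write z, move 0, go to s1
s1 | xx[z]x_   read z → write y, move -1, go to s0
s0 | x[x]yx_   read x → write x, move +1, go to s4
s4 | xx[y]x_   read y → write x, move +1, go to s2
s2 | xxx[x]_   read x → write z, move 0, go to s1
s1 | xxx[z]_   read z → write y, move -1, go to s0
s0 | xx[x]y_   read x → write x, move +1, go to s4
s4 | xxx[y]_   read y → write x, move +1, go to s2
s2 | xxxx[_]   read _ → write x, move -1, go to s2
s2 | xxx[x]x   read x → write z, move 0, go to s1
s1 | xxx[z]x   read z → write y, move -1, go to s0
s0 | xx[x]yx   read x → write x, move +1, go to s4
s4 | xxx[y]x
After 27 steps: state s4, head at 3, tape xxxyx.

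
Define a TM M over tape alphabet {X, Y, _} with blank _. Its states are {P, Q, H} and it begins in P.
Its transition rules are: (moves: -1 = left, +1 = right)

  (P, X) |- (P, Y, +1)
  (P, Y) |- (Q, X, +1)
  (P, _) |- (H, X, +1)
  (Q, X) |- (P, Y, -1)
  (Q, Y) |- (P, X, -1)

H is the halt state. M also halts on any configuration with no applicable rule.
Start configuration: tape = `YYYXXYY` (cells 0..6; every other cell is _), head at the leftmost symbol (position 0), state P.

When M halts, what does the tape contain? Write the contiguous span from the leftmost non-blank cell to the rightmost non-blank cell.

YYYYYYX

P | [Y]YYXXYY_   read Y → write X, move +1, go to Q
Q | X[Y]YXXYY_   read Y → write X, move -1, go to P
P | [X]XYXXYY_   read X → write Y, move +1, go to P
P | Y[X]YXXYY_   read X → write Y, move +1, go to P
P | YY[Y]XXYY_   read Y → write X, move +1, go to Q
Q | YYX[X]XYY_   read X → write Y, move -1, go to P
P | YY[X]YXYY_   read X → write Y, move +1, go to P
P | YYY[Y]XYY_   read Y → write X, move +1, go to Q
Q | YYYX[X]YY_   read X → write Y, move -1, go to P
P | YYY[X]YYY_   read X → write Y, move +1, go to P
P | YYYY[Y]YY_   read Y → write X, move +1, go to Q
Q | YYYYX[Y]Y_   read Y → write X, move -1, go to P
P | YYYY[X]XY_   read X → write Y, move +1, go to P
P | YYYYY[X]Y_   read X → write Y, move +1, go to P
P | YYYYYY[Y]_   read Y → write X, move +1, go to Q
Q | YYYYYYX[_]
The non-blank tape span at halt is YYYYYYX.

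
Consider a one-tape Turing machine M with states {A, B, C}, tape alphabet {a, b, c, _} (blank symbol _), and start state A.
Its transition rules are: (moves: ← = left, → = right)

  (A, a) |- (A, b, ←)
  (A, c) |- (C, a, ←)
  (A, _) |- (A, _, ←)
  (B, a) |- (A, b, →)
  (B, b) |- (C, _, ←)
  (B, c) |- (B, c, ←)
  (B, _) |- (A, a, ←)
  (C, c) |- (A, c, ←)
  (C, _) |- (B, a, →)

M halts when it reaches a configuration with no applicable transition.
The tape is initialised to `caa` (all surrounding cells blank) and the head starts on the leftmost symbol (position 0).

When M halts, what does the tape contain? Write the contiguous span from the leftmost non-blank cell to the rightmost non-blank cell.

abba

A | _[c]aa   read c → write a, move ←, go to C
C | [_]aaa   read _ → write a, move →, go to B
B | a[a]aa   read a → write b, move →, go to A
A | ab[a]a   read a → write b, move ←, go to A
A | a[b]ba
The non-blank tape span at halt is abba.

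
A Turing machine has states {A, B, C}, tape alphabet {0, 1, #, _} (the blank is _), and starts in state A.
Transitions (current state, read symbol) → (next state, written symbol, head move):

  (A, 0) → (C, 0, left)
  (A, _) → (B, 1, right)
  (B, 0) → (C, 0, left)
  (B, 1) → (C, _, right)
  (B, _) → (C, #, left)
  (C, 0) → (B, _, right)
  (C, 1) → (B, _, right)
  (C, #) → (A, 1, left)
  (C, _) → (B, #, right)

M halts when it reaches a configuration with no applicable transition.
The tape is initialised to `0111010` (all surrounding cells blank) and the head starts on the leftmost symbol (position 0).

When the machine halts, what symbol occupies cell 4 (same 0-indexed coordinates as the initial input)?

_

state=A head=0 tape=__[0]111010_   (A,0)→(C,0,left)
state=C head=-1 tape=_[_]0111010_   (C,_)→(B,#,right)
state=B head=0 tape=_#[0]111010_   (B,0)→(C,0,left)
state=C head=-1 tape=_[#]0111010_   (C,#)→(A,1,left)
state=A head=-2 tape=[_]10111010_   (A,_)→(B,1,right)
state=B head=-1 tape=1[1]0111010_   (B,1)→(C,_,right)
state=C head=0 tape=1_[0]111010_   (C,0)→(B,_,right)
state=B head=1 tape=1__[1]11010_   (B,1)→(C,_,right)
state=C head=2 tape=1___[1]1010_   (C,1)→(B,_,right)
state=B head=3 tape=1____[1]010_   (B,1)→(C,_,right)
state=C head=4 tape=1_____[0]10_   (C,0)→(B,_,right)
state=B head=5 tape=1______[1]0_   (B,1)→(C,_,right)
state=C head=6 tape=1_______[0]_   (C,0)→(B,_,right)
state=B head=7 tape=1________[_]   (B,_)→(C,#,left)
state=C head=6 tape=1_______[_]#   (C,_)→(B,#,right)
state=B head=7 tape=1_______#[#]
Cell 4 holds _ when M halts.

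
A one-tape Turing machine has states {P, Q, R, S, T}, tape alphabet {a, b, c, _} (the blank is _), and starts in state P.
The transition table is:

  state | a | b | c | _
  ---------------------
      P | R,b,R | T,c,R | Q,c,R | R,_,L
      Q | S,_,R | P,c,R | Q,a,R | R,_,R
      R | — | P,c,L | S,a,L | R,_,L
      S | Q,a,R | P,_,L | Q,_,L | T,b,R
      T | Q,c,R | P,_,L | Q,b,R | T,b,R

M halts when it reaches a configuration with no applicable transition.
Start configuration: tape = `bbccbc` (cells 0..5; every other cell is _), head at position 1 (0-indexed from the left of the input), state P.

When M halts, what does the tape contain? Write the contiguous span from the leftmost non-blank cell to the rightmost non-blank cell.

P | b[b]ccbc__   read b → write c, move R, go to T
T | bc[c]cbc__   read c → write b, move R, go to Q
Q | bcb[c]bc__   read c → write a, move R, go to Q
Q | bcba[b]c__   read b → write c, move R, go to P
P | bcbac[c]__   read c → write c, move R, go to Q
Q | bcbacc[_]_   read _ → write _, move R, go to R
R | bcbacc_[_]   read _ → write _, move L, go to R
R | bcbacc[_]_   read _ → write _, move L, go to R
R | bcbac[c]__   read c → write a, move L, go to S
S | bcba[c]a__   read c → write _, move L, go to Q
Q | bcb[a]_a__   read a → write _, move R, go to S
S | bcb_[_]a__   read _ → write b, move R, go to T
T | bcb_b[a]__   read a → write c, move R, go to Q
Q | bcb_bc[_]_   read _ → write _, move R, go to R
R | bcb_bc_[_]   read _ → write _, move L, go to R
R | bcb_bc[_]_   read _ → write _, move L, go to R
R | bcb_b[c]__   read c → write a, move L, go to S
S | bcb_[b]a__   read b → write _, move L, go to P
P | bcb[_]_a__   read _ → write _, move L, go to R
R | bc[b]__a__   read b → write c, move L, go to P
P | b[c]c__a__   read c → write c, move R, go to Q
Q | bc[c]__a__   read c → write a, move R, go to Q
Q | bca[_]_a__   read _ → write _, move R, go to R
R | bca_[_]a__   read _ → write _, move L, go to R
R | bca[_]_a__   read _ → write _, move L, go to R
R | bc[a]__a__
The non-blank tape span at halt is bca__a.

bca__a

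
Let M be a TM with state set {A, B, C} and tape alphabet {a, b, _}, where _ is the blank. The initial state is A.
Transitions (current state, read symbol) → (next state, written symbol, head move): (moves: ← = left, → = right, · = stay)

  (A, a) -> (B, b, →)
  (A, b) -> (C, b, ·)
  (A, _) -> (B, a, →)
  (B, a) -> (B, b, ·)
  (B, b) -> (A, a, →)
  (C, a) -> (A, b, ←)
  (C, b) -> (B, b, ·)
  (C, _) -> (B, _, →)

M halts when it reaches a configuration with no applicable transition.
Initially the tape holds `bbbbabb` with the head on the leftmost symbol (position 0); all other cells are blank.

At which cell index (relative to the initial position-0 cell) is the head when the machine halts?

8

A | [b]bbbabb__   read b → write b, move ·, go to C
C | [b]bbbabb__   read b → write b, move ·, go to B
B | [b]bbbabb__   read b → write a, move →, go to A
A | a[b]bbabb__   read b → write b, move ·, go to C
C | a[b]bbabb__   read b → write b, move ·, go to B
B | a[b]bbabb__   read b → write a, move →, go to A
A | aa[b]babb__   read b → write b, move ·, go to C
C | aa[b]babb__   read b → write b, move ·, go to B
B | aa[b]babb__   read b → write a, move →, go to A
A | aaa[b]abb__   read b → write b, move ·, go to C
C | aaa[b]abb__   read b → write b, move ·, go to B
B | aaa[b]abb__   read b → write a, move →, go to A
A | aaaa[a]bb__   read a → write b, move →, go to B
B | aaaab[b]b__   read b → write a, move →, go to A
A | aaaaba[b]__   read b → write b, move ·, go to C
C | aaaaba[b]__   read b → write b, move ·, go to B
B | aaaaba[b]__   read b → write a, move →, go to A
A | aaaabaa[_]_   read _ → write a, move →, go to B
B | aaaabaaa[_]
At halt the head is at cell 8.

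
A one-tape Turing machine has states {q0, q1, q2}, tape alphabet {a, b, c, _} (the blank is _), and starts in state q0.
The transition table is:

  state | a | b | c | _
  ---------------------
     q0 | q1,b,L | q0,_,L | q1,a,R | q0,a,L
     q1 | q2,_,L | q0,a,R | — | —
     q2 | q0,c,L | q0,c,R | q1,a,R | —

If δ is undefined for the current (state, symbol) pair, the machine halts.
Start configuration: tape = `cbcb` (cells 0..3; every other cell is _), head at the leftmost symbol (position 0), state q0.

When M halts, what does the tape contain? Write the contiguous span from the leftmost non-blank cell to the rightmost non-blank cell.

bc_ba

state=q0 head=0 tape=_[c]bcb_   (q0,c)→(q1,a,R)
state=q1 head=1 tape=_a[b]cb_   (q1,b)→(q0,a,R)
state=q0 head=2 tape=_aa[c]b_   (q0,c)→(q1,a,R)
state=q1 head=3 tape=_aaa[b]_   (q1,b)→(q0,a,R)
state=q0 head=4 tape=_aaaa[_]   (q0,_)→(q0,a,L)
state=q0 head=3 tape=_aaa[a]a   (q0,a)→(q1,b,L)
state=q1 head=2 tape=_aa[a]ba   (q1,a)→(q2,_,L)
state=q2 head=1 tape=_a[a]_ba   (q2,a)→(q0,c,L)
state=q0 head=0 tape=_[a]c_ba   (q0,a)→(q1,b,L)
state=q1 head=-1 tape=[_]bc_ba
The non-blank tape span at halt is bc_ba.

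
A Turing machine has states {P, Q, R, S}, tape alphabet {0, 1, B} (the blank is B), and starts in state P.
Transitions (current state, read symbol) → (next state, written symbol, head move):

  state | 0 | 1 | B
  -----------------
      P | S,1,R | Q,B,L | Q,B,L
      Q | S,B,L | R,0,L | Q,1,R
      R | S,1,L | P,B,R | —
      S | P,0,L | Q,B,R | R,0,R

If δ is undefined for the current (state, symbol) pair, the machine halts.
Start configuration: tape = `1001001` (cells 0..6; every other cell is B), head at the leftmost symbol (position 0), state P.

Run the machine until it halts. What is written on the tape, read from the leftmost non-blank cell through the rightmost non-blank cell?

1BB1BBB10

P | B[1]001001BB   read 1 → write B, move L, go to Q
Q | [B]B001001BB   read B → write 1, move R, go to Q
Q | 1[B]001001BB   read B → write 1, move R, go to Q
Q | 11[0]01001BB   read 0 → write B, move L, go to S
S | 1[1]B01001BB   read 1 → write B, move R, go to Q
Q | 1B[B]01001BB   read B → write 1, move R, go to Q
Q | 1B1[0]1001BB   read 0 → write B, move L, go to S
S | 1B[1]B1001BB   read 1 → write B, move R, go to Q
Q | 1BB[B]1001BB   read B → write 1, move R, go to Q
Q | 1BB1[1]001BB   read 1 → write 0, move L, go to R
R | 1BB[1]0001BB   read 1 → write B, move R, go to P
P | 1BBB[0]001BB   read 0 → write 1, move R, go to S
S | 1BBB1[0]01BB   read 0 → write 0, move L, go to P
P | 1BBB[1]001BB   read 1 → write B, move L, go to Q
Q | 1BB[B]B001BB   read B → write 1, move R, go to Q
Q | 1BB1[B]001BB   read B → write 1, move R, go to Q
Q | 1BB11[0]01BB   read 0 → write B, move L, go to S
S | 1BB1[1]B01BB   read 1 → write B, move R, go to Q
Q | 1BB1B[B]01BB   read B → write 1, move R, go to Q
Q | 1BB1B1[0]1BB   read 0 → write B, move L, go to S
S | 1BB1B[1]B1BB   read 1 → write B, move R, go to Q
Q | 1BB1BB[B]1BB   read B → write 1, move R, go to Q
Q | 1BB1BB1[1]BB   read 1 → write 0, move L, go to R
R | 1BB1BB[1]0BB   read 1 → write B, move R, go to P
P | 1BB1BBB[0]BB   read 0 → write 1, move R, go to S
S | 1BB1BBB1[B]B   read B → write 0, move R, go to R
R | 1BB1BBB10[B]
The non-blank tape span at halt is 1BB1BBB10.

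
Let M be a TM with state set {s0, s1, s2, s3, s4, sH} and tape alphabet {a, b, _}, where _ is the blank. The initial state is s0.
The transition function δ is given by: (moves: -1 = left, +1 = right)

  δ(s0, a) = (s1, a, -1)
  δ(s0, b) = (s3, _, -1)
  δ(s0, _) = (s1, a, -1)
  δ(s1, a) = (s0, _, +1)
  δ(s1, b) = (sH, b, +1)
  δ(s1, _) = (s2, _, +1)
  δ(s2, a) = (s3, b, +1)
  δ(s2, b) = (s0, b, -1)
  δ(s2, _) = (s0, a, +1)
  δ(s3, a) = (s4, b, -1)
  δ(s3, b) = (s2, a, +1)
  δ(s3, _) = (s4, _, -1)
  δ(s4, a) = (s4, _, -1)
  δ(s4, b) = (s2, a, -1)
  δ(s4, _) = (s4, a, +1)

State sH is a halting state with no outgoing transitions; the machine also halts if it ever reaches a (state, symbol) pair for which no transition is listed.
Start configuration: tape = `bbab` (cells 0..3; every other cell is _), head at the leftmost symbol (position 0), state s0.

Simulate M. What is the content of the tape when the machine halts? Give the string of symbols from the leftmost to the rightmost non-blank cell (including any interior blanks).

state=s0 head=0 tape=___[b]bab   (s0,b)→(s3,_,-1)
state=s3 head=-1 tape=__[_]_bab   (s3,_)→(s4,_,-1)
state=s4 head=-2 tape=_[_]__bab   (s4,_)→(s4,a,+1)
state=s4 head=-1 tape=_a[_]_bab   (s4,_)→(s4,a,+1)
state=s4 head=0 tape=_aa[_]bab   (s4,_)→(s4,a,+1)
state=s4 head=1 tape=_aaa[b]ab   (s4,b)→(s2,a,-1)
state=s2 head=0 tape=_aa[a]aab   (s2,a)→(s3,b,+1)
state=s3 head=1 tape=_aab[a]ab   (s3,a)→(s4,b,-1)
state=s4 head=0 tape=_aa[b]bab   (s4,b)→(s2,a,-1)
state=s2 head=-1 tape=_a[a]abab   (s2,a)→(s3,b,+1)
state=s3 head=0 tape=_ab[a]bab   (s3,a)→(s4,b,-1)
state=s4 head=-1 tape=_a[b]bbab   (s4,b)→(s2,a,-1)
state=s2 head=-2 tape=_[a]abbab   (s2,a)→(s3,b,+1)
state=s3 head=-1 tape=_b[a]bbab   (s3,a)→(s4,b,-1)
state=s4 head=-2 tape=_[b]bbbab   (s4,b)→(s2,a,-1)
state=s2 head=-3 tape=[_]abbbab   (s2,_)→(s0,a,+1)
state=s0 head=-2 tape=a[a]bbbab   (s0,a)→(s1,a,-1)
state=s1 head=-3 tape=[a]abbbab   (s1,a)→(s0,_,+1)
state=s0 head=-2 tape=_[a]bbbab   (s0,a)→(s1,a,-1)
state=s1 head=-3 tape=[_]abbbab   (s1,_)→(s2,_,+1)
state=s2 head=-2 tape=_[a]bbbab   (s2,a)→(s3,b,+1)
state=s3 head=-1 tape=_b[b]bbab   (s3,b)→(s2,a,+1)
state=s2 head=0 tape=_ba[b]bab   (s2,b)→(s0,b,-1)
state=s0 head=-1 tape=_b[a]bbab   (s0,a)→(s1,a,-1)
state=s1 head=-2 tape=_[b]abbab   (s1,b)→(sH,b,+1)
state=sH head=-1 tape=_b[a]bbab
The non-blank tape span at halt is babbab.

babbab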